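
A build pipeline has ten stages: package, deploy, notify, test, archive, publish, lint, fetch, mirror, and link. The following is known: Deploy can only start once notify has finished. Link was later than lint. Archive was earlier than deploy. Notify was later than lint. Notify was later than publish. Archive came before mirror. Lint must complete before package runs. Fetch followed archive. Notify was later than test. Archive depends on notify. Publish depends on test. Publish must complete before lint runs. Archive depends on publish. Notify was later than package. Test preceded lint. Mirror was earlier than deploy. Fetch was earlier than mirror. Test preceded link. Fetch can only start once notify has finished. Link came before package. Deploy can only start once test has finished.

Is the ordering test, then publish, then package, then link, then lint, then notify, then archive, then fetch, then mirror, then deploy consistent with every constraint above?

no

The constraints require lint before link, but in the proposed sequence link appears ahead of lint. That one violation is enough.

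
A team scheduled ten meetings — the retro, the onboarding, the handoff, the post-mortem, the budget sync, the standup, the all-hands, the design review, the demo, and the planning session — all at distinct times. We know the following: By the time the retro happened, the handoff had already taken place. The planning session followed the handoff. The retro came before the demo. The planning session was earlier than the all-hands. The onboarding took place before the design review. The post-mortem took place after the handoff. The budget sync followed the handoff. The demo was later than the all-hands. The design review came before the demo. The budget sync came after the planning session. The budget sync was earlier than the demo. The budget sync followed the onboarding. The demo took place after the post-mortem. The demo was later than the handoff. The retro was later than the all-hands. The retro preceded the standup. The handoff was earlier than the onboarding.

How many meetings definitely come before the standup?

4

Directly stated before the standup: the retro.
The all-hands reaches the standup via the all-hands → the retro → the standup.
The handoff reaches the standup via the handoff → the retro → the standup.
The planning session reaches the standup via the planning session → the all-hands → the retro → the standup.
No chain forces the post-mortem (or any of the others) ahead of the standup.
That's the all-hands, the handoff, the planning session, and the retro — 4 in all.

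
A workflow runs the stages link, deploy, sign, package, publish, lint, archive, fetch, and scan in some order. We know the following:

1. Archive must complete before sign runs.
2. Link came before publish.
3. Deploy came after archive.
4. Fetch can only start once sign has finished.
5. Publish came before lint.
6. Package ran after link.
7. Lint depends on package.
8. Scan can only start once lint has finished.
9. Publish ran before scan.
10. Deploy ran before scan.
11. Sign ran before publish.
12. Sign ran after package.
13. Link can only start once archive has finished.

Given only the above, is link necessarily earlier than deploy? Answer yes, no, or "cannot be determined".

cannot be determined

No chain of stated constraints runs from link to deploy, and none runs from deploy to link either.
So the relative order of link and deploy is not fixed by the given facts.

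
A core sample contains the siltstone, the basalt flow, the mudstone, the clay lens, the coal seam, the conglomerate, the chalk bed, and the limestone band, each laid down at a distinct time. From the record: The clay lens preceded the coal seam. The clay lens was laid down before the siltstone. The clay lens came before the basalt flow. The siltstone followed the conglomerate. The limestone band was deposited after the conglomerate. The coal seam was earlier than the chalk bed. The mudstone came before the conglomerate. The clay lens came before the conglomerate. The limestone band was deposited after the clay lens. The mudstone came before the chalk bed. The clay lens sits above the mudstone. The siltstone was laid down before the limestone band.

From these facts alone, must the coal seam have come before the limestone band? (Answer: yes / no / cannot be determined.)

No chain of stated constraints runs from the coal seam to the limestone band, and none runs from the limestone band to the coal seam either.
So the relative order of the coal seam and the limestone band is not fixed by the given facts.

cannot be determined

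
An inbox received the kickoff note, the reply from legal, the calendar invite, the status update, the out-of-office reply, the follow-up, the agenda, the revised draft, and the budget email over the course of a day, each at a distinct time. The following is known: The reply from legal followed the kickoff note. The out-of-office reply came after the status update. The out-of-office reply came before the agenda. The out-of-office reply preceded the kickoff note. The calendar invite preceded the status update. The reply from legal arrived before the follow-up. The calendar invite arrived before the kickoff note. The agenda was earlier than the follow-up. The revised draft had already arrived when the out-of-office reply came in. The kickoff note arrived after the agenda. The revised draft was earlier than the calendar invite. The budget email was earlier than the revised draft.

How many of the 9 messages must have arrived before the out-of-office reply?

Directly stated before the out-of-office reply: the revised draft and the status update.
The budget email reaches the out-of-office reply via the budget email → the revised draft → the out-of-office reply.
The calendar invite reaches the out-of-office reply via the calendar invite → the status update → the out-of-office reply.
That's the budget email, the calendar invite, the revised draft, and the status update — 4 in all.

4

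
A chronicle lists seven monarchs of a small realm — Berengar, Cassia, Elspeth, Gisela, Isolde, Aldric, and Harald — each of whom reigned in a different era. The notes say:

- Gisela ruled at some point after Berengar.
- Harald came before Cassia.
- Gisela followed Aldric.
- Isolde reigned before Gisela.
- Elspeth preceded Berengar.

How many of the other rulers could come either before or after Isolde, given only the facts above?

5

Forced after Isolde: Gisela.
That leaves Aldric, Berengar, Cassia, Elspeth, and Harald with no forced order relative to Isolde — 5.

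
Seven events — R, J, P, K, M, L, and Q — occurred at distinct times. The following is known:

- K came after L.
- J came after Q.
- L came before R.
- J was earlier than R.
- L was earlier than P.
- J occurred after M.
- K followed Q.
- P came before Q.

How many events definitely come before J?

Directly stated before J: M and Q.
L reaches J via L → P → Q → J.
P reaches J via P → Q → J.
That's L, M, P, and Q — 4 in all.

4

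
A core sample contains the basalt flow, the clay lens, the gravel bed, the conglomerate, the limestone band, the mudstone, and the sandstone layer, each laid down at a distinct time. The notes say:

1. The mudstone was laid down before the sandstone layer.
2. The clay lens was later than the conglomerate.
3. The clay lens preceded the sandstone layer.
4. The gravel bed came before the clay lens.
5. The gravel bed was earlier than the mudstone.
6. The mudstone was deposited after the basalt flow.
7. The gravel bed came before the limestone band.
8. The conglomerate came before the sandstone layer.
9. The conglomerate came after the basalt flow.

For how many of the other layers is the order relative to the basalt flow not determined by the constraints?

2

Forced after the basalt flow: the clay lens, the conglomerate, the mudstone, and the sandstone layer.
That leaves the gravel bed and the limestone band with no forced order relative to the basalt flow — 2.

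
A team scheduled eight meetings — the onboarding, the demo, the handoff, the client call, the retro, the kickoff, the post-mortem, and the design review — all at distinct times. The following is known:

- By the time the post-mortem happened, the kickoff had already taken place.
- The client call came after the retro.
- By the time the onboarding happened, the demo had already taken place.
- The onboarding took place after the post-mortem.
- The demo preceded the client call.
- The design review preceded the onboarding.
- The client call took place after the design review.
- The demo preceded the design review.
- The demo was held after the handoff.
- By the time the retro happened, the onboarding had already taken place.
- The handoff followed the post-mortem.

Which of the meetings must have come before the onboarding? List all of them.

the demo, the design review, the handoff, the kickoff, the post-mortem

Directly stated before the onboarding: the demo, the design review, and the post-mortem.
The handoff reaches the onboarding via the handoff → the demo → the onboarding.
The kickoff reaches the onboarding via the kickoff → the post-mortem → the onboarding.
No chain forces the retro (or any of the others) ahead of the onboarding.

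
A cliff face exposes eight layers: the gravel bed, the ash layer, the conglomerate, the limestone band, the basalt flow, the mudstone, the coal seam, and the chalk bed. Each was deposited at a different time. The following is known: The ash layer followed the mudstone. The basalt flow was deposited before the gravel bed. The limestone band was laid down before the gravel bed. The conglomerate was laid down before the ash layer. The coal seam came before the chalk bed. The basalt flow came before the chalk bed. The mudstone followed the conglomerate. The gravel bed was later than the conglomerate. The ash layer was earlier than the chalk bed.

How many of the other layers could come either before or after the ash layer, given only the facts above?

Forced before the ash layer: the conglomerate and the mudstone; forced after the ash layer: the chalk bed.
That leaves the basalt flow, the coal seam, the gravel bed, and the limestone band with no forced order relative to the ash layer — 4.

4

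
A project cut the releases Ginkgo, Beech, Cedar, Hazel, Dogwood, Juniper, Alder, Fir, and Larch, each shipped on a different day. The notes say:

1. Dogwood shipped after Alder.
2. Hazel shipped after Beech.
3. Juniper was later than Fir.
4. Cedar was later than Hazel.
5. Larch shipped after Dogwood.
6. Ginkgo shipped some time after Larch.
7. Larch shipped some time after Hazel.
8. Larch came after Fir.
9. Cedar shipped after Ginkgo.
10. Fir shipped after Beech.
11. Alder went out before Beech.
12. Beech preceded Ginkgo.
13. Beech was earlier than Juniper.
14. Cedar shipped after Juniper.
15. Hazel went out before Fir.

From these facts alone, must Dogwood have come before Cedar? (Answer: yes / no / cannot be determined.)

Chain the constraints: Dogwood → Larch → Ginkgo → Cedar. Each link is directly stated, so Dogwood comes before Cedar.

yes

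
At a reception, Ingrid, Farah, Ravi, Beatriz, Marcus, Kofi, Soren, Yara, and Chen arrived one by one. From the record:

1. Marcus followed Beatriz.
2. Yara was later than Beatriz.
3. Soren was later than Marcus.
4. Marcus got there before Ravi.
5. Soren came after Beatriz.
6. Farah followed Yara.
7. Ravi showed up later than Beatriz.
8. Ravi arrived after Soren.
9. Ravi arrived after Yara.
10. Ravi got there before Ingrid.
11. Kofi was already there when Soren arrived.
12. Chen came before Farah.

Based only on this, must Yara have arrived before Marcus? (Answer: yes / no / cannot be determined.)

No chain of stated constraints runs from Yara to Marcus, and none runs from Marcus to Yara either.
So the relative order of Yara and Marcus is not fixed by the given facts.

cannot be determined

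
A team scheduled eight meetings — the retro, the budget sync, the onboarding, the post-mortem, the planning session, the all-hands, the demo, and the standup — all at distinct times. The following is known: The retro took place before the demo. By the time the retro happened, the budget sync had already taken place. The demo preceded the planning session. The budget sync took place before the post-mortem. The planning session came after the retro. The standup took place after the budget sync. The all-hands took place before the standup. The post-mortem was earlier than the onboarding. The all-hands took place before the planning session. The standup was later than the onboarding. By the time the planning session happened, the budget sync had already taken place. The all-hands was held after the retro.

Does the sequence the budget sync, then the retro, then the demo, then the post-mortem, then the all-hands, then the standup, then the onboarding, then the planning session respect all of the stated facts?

The constraints require the onboarding before the standup, but in the proposed sequence the standup appears ahead of the onboarding. That one violation is enough.

no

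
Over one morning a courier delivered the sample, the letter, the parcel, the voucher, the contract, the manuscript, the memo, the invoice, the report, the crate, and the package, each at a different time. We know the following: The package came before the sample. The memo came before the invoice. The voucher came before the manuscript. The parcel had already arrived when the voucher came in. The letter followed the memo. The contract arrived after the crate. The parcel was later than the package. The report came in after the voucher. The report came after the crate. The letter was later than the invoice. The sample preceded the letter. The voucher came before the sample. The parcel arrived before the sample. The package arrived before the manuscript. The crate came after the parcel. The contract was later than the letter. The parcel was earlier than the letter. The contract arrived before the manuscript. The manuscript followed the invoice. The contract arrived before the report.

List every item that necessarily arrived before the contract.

the crate, the invoice, the letter, the memo, the package, the parcel, the sample, the voucher

Directly stated before the contract: the crate and the letter.
The invoice reaches the contract via the invoice → the letter → the contract.
The memo reaches the contract via the memo → the letter → the contract.
The package reaches the contract via the package → the parcel → the crate → the contract.
Likewise the parcel, the sample, and the voucher each reach the contract by chaining the stated constraints.
No chain forces the manuscript (or any of the others) ahead of the contract.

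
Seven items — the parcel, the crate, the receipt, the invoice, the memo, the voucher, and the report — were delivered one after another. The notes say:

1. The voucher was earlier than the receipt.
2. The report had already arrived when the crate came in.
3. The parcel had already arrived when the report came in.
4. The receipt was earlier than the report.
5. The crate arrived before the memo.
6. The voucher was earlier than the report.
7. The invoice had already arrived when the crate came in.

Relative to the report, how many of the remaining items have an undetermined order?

Forced before the report: the parcel, the receipt, and the voucher; forced after the report: the crate and the memo.
That leaves the invoice with no forced order relative to the report — 1.

1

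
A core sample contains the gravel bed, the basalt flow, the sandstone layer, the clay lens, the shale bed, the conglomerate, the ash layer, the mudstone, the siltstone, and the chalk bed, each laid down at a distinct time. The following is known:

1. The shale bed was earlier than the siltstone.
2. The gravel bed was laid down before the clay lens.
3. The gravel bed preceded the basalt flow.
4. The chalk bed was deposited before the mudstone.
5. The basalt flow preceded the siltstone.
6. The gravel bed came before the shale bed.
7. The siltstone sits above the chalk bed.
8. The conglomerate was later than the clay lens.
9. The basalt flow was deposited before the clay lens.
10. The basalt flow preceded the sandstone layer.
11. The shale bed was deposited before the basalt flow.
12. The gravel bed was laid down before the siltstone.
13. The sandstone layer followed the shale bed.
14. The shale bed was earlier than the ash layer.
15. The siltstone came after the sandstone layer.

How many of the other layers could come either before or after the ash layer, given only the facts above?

7

Forced before the ash layer: the gravel bed and the shale bed.
That leaves the basalt flow, the chalk bed, the clay lens, the conglomerate, the mudstone, the sandstone layer, and the siltstone with no forced order relative to the ash layer — 7.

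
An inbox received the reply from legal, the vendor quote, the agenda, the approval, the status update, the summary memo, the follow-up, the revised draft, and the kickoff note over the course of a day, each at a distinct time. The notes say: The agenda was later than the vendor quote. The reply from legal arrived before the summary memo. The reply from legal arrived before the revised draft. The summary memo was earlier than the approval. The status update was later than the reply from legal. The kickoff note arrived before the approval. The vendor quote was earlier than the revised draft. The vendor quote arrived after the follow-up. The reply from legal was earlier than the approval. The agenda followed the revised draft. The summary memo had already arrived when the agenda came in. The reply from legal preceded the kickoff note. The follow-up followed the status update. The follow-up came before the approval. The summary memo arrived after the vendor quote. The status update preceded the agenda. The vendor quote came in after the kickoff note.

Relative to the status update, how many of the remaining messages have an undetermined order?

1

Forced before the status update: the reply from legal; forced after the status update: the agenda, the approval, the follow-up, the revised draft, the summary memo, and the vendor quote.
That leaves the kickoff note with no forced order relative to the status update — 1.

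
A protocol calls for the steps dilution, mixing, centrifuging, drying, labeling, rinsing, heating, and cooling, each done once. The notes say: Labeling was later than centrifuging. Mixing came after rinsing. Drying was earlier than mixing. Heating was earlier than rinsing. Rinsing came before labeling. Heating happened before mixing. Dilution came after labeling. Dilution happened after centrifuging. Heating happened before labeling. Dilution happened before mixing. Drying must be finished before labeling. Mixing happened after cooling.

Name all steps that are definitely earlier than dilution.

centrifuging, drying, heating, labeling, rinsing

Directly stated before dilution: centrifuging and labeling.
Drying reaches dilution via drying → labeling → dilution.
Heating reaches dilution via heating → labeling → dilution.
Rinsing reaches dilution via rinsing → labeling → dilution.
No chain forces cooling (or any of the others) ahead of dilution.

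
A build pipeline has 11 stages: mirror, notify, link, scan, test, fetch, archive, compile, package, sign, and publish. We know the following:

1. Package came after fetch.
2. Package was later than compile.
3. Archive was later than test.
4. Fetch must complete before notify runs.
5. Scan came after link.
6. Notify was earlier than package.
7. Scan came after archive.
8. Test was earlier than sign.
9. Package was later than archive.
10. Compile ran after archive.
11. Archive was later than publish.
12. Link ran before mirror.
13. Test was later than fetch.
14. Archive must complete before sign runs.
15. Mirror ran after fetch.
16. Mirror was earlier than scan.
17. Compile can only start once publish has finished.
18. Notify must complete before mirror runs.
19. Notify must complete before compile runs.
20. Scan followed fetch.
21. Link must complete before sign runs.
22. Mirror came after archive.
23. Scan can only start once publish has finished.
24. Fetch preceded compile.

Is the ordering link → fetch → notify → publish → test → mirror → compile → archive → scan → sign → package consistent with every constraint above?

The constraints require archive before compile, but in the proposed sequence compile appears ahead of archive. That one violation is enough.

no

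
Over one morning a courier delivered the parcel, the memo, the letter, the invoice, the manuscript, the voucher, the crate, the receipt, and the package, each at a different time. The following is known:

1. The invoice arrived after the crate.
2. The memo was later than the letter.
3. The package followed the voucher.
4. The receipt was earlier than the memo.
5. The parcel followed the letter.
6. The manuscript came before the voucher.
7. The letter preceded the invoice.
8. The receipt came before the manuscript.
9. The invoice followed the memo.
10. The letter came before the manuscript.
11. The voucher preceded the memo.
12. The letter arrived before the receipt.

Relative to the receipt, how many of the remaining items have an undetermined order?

2

Forced before the receipt: the letter; forced after the receipt: the invoice, the manuscript, the memo, the package, and the voucher.
That leaves the crate and the parcel with no forced order relative to the receipt — 2.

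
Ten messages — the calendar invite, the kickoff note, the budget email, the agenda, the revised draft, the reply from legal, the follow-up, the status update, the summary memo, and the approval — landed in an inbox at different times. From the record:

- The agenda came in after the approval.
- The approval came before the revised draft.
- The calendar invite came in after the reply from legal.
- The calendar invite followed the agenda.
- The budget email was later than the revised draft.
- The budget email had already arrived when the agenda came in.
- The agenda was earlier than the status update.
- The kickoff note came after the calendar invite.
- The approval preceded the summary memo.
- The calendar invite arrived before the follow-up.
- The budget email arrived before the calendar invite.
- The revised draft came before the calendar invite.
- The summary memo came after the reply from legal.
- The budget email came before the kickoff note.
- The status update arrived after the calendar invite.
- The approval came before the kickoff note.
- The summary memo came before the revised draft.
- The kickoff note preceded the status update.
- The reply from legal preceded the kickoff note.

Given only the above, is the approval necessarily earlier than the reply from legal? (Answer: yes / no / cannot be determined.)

No chain of stated constraints runs from the approval to the reply from legal, and none runs from the reply from legal to the approval either.
So the relative order of the approval and the reply from legal is not fixed by the given facts.

cannot be determined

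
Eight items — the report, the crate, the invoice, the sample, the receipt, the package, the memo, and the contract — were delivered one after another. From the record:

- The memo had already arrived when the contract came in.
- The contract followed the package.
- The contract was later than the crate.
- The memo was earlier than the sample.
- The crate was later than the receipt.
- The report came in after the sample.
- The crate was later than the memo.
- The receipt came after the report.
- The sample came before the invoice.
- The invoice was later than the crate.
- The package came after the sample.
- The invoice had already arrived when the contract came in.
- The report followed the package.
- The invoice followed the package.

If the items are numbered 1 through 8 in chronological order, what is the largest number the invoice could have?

The invoice must come before the contract — 1 item forced after it.
Everything else can be placed before the invoice in some valid order, so the invoice can sit as late as position 8 − 1 = 7.

7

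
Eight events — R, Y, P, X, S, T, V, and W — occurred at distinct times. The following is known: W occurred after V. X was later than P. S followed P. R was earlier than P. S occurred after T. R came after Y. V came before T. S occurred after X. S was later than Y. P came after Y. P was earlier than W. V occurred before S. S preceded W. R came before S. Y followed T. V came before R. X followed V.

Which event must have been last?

Every other event has a chain of constraints placing it before W, so W is last.

W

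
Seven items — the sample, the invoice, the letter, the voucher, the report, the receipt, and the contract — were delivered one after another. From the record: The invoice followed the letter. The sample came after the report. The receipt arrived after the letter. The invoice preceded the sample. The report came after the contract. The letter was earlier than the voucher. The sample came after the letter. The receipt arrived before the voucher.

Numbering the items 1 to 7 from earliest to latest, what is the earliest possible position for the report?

2

The contract must come before the report — 1 forced predecessor.
Nothing else is forced ahead of the report, so its earliest slot is position 1 + 1 = 2.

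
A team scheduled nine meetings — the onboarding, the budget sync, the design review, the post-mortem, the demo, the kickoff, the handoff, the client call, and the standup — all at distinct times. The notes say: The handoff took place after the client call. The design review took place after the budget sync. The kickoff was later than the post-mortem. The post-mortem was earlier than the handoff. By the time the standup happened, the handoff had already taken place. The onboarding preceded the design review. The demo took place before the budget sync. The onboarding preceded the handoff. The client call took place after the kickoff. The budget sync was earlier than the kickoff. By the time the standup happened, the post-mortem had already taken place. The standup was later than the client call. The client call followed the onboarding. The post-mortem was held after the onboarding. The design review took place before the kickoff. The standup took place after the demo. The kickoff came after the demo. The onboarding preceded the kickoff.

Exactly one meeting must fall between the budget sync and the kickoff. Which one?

Tracing the constraints gives the budget sync → the design review → the kickoff, so the design review sits after the budget sync and before the kickoff.
No other meeting is forced both after the budget sync and before the kickoff.

the design review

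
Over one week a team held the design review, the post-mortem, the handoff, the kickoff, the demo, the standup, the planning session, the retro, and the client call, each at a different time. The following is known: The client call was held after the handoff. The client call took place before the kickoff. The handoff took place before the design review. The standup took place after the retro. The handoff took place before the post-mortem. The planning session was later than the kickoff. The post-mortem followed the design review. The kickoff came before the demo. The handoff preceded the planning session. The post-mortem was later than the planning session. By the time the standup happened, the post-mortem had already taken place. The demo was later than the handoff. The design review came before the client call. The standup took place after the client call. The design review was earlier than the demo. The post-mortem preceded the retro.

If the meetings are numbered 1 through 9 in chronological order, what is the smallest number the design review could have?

The handoff must come before the design review — 1 forced predecessor.
Nothing else is forced ahead of the design review, so its earliest slot is position 1 + 1 = 2.

2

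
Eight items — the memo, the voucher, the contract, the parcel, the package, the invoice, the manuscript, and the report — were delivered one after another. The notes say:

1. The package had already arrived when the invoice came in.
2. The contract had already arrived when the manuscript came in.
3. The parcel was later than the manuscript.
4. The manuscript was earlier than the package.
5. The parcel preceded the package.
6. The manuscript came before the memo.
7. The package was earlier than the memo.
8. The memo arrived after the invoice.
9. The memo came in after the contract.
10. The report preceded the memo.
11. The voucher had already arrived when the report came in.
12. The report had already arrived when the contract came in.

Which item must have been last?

Every other item has a chain of constraints placing it before the memo, so the memo is last.

the memo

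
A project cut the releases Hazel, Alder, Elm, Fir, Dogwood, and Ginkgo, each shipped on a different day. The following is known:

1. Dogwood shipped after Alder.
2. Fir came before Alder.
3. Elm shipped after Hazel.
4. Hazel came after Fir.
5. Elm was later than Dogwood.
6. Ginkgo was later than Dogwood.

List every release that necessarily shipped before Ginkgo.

Alder, Dogwood, Fir

Directly stated before Ginkgo: Dogwood.
Alder reaches Ginkgo via Alder → Dogwood → Ginkgo.
Fir reaches Ginkgo via Fir → Alder → Dogwood → Ginkgo.
No chain forces Elm (or any of the others) ahead of Ginkgo.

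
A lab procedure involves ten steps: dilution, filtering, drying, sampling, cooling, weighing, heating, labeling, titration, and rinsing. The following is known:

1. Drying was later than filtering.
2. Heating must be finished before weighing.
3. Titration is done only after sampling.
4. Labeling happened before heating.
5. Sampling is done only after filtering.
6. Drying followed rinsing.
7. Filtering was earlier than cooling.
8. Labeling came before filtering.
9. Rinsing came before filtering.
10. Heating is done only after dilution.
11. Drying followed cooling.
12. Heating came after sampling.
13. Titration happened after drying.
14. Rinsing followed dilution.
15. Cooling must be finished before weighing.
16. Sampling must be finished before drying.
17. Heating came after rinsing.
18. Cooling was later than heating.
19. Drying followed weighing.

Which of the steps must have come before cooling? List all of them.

dilution, filtering, heating, labeling, rinsing, sampling

Directly stated before cooling: filtering and heating.
Dilution reaches cooling via dilution → heating → cooling.
Labeling reaches cooling via labeling → filtering → cooling.
Rinsing reaches cooling via rinsing → filtering → cooling.
Likewise sampling reaches cooling by chaining the stated constraints.
No chain forces drying (or any of the others) ahead of cooling.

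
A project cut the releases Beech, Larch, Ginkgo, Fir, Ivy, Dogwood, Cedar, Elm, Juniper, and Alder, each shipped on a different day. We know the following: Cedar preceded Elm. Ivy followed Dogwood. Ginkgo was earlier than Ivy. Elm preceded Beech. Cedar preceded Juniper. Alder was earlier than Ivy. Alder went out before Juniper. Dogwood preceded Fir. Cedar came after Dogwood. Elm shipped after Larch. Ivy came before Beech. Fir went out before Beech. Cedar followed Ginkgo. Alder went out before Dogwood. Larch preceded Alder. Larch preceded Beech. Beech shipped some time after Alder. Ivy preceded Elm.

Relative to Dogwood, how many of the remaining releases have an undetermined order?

Forced before Dogwood: Alder and Larch; forced after Dogwood: Beech, Cedar, Elm, Fir, Ivy, and Juniper.
That leaves Ginkgo with no forced order relative to Dogwood — 1.

1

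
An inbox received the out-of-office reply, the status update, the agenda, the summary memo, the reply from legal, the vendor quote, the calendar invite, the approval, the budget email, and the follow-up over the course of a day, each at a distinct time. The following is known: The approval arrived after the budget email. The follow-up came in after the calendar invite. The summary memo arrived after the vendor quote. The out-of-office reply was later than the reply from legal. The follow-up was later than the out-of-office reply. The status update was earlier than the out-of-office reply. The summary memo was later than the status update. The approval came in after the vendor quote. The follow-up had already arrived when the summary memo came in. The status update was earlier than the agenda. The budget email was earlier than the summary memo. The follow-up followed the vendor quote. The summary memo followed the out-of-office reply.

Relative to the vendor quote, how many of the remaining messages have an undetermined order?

Forced after the vendor quote: the approval, the follow-up, and the summary memo.
That leaves the agenda, the budget email, the calendar invite, the out-of-office reply, the reply from legal, and the status update with no forced order relative to the vendor quote — 6.

6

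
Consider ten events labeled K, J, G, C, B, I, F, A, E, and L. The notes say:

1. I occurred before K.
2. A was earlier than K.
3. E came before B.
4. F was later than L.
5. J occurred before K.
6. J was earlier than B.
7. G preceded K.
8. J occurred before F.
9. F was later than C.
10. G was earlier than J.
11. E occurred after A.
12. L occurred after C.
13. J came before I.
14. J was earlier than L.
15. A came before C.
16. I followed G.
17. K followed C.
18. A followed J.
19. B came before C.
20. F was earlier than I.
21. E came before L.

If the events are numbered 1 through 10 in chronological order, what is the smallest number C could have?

A, B, E, G, and J must all come before C — 5 forced predecessors.
Nothing else is forced ahead of C, so its earliest slot is position 5 + 1 = 6.

6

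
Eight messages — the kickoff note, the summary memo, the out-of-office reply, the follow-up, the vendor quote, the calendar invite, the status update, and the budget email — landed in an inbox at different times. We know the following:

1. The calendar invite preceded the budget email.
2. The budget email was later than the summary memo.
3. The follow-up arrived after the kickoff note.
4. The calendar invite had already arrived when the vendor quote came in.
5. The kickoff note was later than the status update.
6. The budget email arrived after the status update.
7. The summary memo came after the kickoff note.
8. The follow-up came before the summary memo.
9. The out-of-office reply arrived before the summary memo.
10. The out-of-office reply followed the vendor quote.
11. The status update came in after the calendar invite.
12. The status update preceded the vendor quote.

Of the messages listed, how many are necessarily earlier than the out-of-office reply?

Directly stated before the out-of-office reply: the vendor quote.
The calendar invite reaches the out-of-office reply via the calendar invite → the vendor quote → the out-of-office reply.
The status update reaches the out-of-office reply via the status update → the vendor quote → the out-of-office reply.
No chain forces the follow-up (or any of the others) ahead of the out-of-office reply.
That's the calendar invite, the status update, and the vendor quote — 3 in all.

3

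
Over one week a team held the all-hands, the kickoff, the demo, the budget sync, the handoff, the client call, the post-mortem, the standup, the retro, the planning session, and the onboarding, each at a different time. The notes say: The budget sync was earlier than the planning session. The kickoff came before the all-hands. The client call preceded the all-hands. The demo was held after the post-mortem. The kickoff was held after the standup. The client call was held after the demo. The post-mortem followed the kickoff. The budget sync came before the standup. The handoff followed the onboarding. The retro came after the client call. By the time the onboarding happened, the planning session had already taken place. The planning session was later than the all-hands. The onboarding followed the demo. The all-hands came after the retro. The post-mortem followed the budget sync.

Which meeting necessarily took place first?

The budget sync has a chain of constraints placing it before every other meeting, so the budget sync must be first.

the budget sync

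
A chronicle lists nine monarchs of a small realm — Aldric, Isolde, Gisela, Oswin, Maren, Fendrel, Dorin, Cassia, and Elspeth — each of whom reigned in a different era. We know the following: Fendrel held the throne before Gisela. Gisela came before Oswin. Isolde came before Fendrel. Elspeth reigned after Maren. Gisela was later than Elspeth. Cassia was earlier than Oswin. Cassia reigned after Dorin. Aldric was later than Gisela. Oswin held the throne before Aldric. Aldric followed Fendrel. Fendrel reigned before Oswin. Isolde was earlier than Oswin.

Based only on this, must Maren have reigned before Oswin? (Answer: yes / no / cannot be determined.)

Chain the constraints: Maren → Elspeth → Gisela → Oswin. Each link is directly stated, so Maren comes before Oswin.

yes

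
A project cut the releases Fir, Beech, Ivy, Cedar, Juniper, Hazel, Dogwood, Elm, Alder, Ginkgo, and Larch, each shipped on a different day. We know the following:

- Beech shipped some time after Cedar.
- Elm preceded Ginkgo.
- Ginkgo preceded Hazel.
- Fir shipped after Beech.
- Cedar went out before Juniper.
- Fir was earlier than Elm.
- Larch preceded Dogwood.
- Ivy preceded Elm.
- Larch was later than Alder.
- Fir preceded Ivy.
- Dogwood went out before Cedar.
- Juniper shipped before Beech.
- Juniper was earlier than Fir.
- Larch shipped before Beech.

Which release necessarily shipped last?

Every other release has a chain of constraints placing it before Hazel, so Hazel is last.

Hazel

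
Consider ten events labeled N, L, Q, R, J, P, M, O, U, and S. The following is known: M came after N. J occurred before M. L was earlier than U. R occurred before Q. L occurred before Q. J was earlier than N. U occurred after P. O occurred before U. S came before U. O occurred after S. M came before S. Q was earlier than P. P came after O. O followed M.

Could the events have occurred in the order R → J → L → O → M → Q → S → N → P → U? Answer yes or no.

no

The constraints require M before O, but in the proposed sequence O appears ahead of M. That one violation is enough.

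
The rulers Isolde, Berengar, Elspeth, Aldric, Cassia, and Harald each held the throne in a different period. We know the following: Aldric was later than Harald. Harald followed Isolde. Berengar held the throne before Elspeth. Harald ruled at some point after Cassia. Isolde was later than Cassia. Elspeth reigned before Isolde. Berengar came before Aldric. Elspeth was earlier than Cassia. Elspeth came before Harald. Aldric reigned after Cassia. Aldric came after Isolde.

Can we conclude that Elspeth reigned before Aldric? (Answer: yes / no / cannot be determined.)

Chain the constraints: Elspeth → Harald → Aldric. Each link is directly stated, so Elspeth comes before Aldric.

yes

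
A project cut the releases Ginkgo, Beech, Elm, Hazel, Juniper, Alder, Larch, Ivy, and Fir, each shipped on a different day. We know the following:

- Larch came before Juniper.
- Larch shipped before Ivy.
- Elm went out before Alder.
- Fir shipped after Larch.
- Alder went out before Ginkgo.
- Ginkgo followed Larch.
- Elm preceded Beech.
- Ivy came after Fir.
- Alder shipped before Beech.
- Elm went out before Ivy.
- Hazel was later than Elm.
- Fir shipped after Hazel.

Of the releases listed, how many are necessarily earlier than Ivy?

4

Directly stated before Ivy: Elm, Fir, and Larch.
Hazel reaches Ivy via Hazel → Fir → Ivy.
No chain forces Juniper (or any of the others) ahead of Ivy.
That's Elm, Fir, Hazel, and Larch — 4 in all.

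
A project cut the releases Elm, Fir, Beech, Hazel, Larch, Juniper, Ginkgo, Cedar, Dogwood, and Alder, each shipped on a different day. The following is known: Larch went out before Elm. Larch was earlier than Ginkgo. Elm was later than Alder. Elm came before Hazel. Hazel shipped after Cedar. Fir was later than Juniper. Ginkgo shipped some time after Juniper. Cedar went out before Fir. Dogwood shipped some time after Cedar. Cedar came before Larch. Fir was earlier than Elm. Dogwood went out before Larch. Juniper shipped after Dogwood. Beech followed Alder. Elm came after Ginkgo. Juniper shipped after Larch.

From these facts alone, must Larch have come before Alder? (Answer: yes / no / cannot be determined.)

No chain of stated constraints runs from Larch to Alder, and none runs from Alder to Larch either.
So the relative order of Larch and Alder is not fixed by the given facts.

cannot be determined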